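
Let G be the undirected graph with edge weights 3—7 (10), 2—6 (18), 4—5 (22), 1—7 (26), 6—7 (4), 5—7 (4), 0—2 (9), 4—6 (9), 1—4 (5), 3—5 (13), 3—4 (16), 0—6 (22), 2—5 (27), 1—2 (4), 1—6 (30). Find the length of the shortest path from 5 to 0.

30

Some routes from 5 to 0:
5→2→0: 27 + 9 = 36
5→7→6→0: 4 + 4 + 22 = 30
5→4→1→2→0: 22 + 5 + 4 + 9 = 40
5→7→6→2→0: 4 + 4 + 18 + 9 = 35
5→7→1→2→0: 4 + 26 + 4 + 9 = 43
5→7→6→4→1→2→0: 4 + 4 + 9 + 5 + 4 + 9 = 35
Shortest: 30.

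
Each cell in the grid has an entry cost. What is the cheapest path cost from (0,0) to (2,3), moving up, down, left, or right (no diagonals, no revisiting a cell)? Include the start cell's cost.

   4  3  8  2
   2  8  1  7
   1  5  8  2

22

Path r0c0 r1c0 r2c0 r2c1 r2c2 r2c3: 4 + 2 + 1 + 5 + 8 + 2 = 22.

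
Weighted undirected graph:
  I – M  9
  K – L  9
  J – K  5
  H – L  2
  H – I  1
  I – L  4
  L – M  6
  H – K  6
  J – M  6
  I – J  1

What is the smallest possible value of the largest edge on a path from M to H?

A few of the M→H routes:
M → L → I → J → K → H: max(6, 4, 1, 5, 6) = 6
M → J → K → H: max(6, 5, 6) = 6
M → L → I → H: max(6, 4, 1) = 6
M → L → H: max(6, 2) = 6
Best route has worst link 6.

6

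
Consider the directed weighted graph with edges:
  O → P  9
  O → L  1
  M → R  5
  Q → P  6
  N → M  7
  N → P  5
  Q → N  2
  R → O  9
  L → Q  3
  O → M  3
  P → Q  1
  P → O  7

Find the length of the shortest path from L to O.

Candidate routes:
L → Q → N → M → R → O: 3 + 2 + 7 + 5 + 9 = 26
L → Q → P → O: 3 + 6 + 7 = 16
L → Q → N → P → O: 3 + 2 + 5 + 7 = 17
The minimum is 16.

16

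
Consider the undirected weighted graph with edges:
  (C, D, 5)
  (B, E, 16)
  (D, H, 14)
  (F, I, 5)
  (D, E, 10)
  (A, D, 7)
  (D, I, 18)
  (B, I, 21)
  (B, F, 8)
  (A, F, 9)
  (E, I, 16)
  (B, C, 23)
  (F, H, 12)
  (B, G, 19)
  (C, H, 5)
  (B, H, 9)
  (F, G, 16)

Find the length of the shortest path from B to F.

8

Some routes from B to F:
B - I - F: 21 + 5 = 26
B - H - F: 9 + 12 = 21
B - F: 8
Shortest: 8.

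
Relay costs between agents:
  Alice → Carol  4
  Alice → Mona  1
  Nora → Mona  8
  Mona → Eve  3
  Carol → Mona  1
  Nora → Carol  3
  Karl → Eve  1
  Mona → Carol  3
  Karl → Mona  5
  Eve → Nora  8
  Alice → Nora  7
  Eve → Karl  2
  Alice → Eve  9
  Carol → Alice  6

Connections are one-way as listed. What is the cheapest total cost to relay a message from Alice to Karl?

A few of the Alice→Karl routes:
Alice - Mona - Eve - Karl: 1 + 3 + 2 = 6
Alice - Nora - Carol - Mona - Eve - Karl: 7 + 3 + 1 + 3 + 2 = 16
Alice - Eve - Karl: 9 + 2 = 11
Alice - Carol - Mona - Eve - Karl: 4 + 1 + 3 + 2 = 10
Shortest: 6.

6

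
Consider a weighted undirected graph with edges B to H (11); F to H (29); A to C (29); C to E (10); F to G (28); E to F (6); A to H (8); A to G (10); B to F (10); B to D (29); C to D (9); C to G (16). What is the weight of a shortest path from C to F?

Comparing a few candidate routes:
C - G - F: 16 + 28 = 44
C - G - A - H - B - F: 16 + 10 + 8 + 11 + 10 = 55
C - D - B - F: 9 + 29 + 10 = 48
C - E - F: 10 + 6 = 16
C - A - H - B - F: 29 + 8 + 11 + 10 = 58
C - G - A - H - F: 16 + 10 + 8 + 29 = 63
The minimum is 16.

16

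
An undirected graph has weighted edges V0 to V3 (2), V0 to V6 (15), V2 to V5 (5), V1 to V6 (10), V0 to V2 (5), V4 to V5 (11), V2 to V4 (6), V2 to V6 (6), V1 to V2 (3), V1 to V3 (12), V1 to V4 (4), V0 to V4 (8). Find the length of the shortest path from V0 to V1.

Some routes from V0 to V1:
V0 -> V3 -> V1: 2 + 12 = 14
V0 -> V2 -> V1: 5 + 3 = 8
V0 -> V2 -> V4 -> V1: 5 + 6 + 4 = 15
V0 -> V4 -> V1: 8 + 4 = 12
Shortest: 8.

8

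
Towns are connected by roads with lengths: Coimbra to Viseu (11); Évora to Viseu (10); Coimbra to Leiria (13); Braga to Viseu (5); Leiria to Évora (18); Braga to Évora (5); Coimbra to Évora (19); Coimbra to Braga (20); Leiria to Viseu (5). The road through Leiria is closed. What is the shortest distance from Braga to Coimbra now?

16

Candidate routes:
Braga-Coimbra: 20
Braga-Évora-Viseu-Coimbra: 5 + 10 + 11 = 26
Braga-Viseu-Évora-Coimbra: 5 + 10 + 19 = 34
Braga-Évora-Coimbra: 5 + 19 = 24
Braga-Viseu-Coimbra: 5 + 11 = 16
The minimum is 16.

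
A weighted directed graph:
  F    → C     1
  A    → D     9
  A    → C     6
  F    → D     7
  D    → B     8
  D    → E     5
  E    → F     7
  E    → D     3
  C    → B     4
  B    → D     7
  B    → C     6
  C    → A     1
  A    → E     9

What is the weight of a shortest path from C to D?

10

Candidate routes:
C→A→E→F→D: 1 + 9 + 7 + 7 = 24
C→A→D: 1 + 9 = 10
C→A→E→D: 1 + 9 + 3 = 13
C→B→D: 4 + 7 = 11
Shortest: 10.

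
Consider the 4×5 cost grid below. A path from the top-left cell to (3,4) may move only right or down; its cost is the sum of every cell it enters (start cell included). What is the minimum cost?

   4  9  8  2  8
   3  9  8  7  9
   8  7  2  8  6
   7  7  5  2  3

Take [0,0]→[1,0]→[2,0]→[2,1]→[2,2]→[3,2]→[3,3]→[3,4] for a total of 4 + 3 + 8 + 7 + 2 + 5 + 2 + 3 = 34.
For comparison, the top-then-right route costs 49.

34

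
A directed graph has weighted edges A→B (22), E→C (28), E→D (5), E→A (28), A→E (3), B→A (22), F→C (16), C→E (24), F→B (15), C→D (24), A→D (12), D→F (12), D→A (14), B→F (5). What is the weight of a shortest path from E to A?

19

Some routes from E to A:
E → D → F → B → A: 5 + 12 + 15 + 22 = 54
E → D → A: 5 + 14 = 19
E → A: 28
The minimum is 19.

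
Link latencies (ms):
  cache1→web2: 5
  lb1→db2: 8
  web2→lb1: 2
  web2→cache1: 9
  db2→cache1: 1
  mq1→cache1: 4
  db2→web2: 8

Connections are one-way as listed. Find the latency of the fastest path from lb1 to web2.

14

Routes from lb1 to web2:
lb1 -> db2 -> cache1 -> web2: 8 + 1 + 5 = 14
lb1 -> db2 -> web2: 8 + 8 = 16
Best route has total 14 ms.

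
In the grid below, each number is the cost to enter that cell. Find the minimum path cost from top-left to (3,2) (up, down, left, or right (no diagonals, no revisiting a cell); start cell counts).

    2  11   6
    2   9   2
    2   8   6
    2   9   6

Cheapest: (0,0) (1,0) (2,0) (3,0) (3,1) (3,2)
  2 + 2 + 2 + 2 + 9 + 6 = 23

23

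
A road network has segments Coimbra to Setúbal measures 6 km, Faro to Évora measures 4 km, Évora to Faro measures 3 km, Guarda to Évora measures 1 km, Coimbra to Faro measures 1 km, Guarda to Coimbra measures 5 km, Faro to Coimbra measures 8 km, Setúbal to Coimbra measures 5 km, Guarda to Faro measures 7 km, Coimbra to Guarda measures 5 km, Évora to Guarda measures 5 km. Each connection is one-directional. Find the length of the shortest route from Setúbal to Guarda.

Routes from Setúbal to Guarda:
Setúbal - Coimbra - Faro - Évora - Guarda: 5 + 1 + 4 + 5 = 15
Setúbal - Coimbra - Guarda: 5 + 5 = 10
The minimum is 10 km.

10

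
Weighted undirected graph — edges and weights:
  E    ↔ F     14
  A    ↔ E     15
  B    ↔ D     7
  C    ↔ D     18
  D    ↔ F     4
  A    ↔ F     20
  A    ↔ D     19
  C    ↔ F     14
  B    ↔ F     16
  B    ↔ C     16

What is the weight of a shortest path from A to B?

26

Checking several routes:
A → E → F → B: 15 + 14 + 16 = 45
A → E → F → D → B: 15 + 14 + 4 + 7 = 40
A → D → B: 19 + 7 = 26
A → F → B: 20 + 16 = 36
A → F → D → B: 20 + 4 + 7 = 31
A → D → F → B: 19 + 4 + 16 = 39
Shortest: 26.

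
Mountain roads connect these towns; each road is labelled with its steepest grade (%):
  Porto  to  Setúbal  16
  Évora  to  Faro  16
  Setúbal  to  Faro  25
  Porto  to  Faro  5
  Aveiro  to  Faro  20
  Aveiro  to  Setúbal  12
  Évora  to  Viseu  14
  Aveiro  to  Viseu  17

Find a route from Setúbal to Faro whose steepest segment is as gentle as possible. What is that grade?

16

Routes from Setúbal to Faro:
Setúbal -> Faro: max(25) = 25
Setúbal -> Aveiro -> Viseu -> Évora -> Faro: max(12, 17, 14, 16) = 17
Setúbal -> Porto -> Faro: max(16, 5) = 16
Setúbal -> Aveiro -> Faro: max(12, 20) = 20
The minimum achievable maximum is 16%.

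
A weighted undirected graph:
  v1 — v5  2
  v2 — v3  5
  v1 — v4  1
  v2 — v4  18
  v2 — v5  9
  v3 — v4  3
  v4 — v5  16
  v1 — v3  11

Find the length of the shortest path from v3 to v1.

Comparing a few candidate routes:
v3 - v4 - v1: 3 + 1 = 4
v3 - v2 - v5 - v1: 5 + 9 + 2 = 16
v3 - v4 - v5 - v1: 3 + 16 + 2 = 21
v3 - v1: 11
Best route has total 4.

4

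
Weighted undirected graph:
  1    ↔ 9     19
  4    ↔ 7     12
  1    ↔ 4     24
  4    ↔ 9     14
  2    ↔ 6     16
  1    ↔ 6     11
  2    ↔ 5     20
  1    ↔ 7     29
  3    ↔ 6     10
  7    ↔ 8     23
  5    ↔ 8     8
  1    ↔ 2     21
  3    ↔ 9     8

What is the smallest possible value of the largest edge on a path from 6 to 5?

20

Some routes from 6 to 5:
6 - 2 - 5: max(16, 20) = 20
6 - 3 - 9 - 4 - 7 - 8 - 5: max(10, 8, 14, 12, 23, 8) = 23
6 - 1 - 2 - 5: max(11, 21, 20) = 21
6 - 3 - 9 - 1 - 2 - 5: max(10, 8, 19, 21, 20) = 21
6 - 2 - 1 - 9 - 4 - 7 - 8 - 5: max(16, 21, 19, 14, 12, 23, 8) = 23
Best route has worst link 20.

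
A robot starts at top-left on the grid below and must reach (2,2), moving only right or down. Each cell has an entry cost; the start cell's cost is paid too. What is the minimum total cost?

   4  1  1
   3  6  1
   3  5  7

Path [0,0]→[0,1]→[0,2]→[1,2]→[2,2]: 4 + 1 + 1 + 1 + 7 = 14.

14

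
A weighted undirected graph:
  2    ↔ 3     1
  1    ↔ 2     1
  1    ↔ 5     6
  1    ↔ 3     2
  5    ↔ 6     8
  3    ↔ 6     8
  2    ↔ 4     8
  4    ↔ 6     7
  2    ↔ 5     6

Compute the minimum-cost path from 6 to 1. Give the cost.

A few of the 6→1 routes:
6 → 5 → 1: 8 + 6 = 14
6 → 3 → 2 → 1: 8 + 1 + 1 = 10
6 → 5 → 2 → 1: 8 + 6 + 1 = 15
6 → 3 → 1: 8 + 2 = 10
Shortest: 10.

10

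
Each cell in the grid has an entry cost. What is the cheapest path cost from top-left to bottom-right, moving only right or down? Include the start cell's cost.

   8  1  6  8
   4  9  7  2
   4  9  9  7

31

Best path: (0,0) → (0,1) → (0,2) → (1,2) → (1,3) → (2,3)
Cost: 8 + 1 + 6 + 7 + 2 + 7 = 31
For comparison, the top-then-right route costs 32.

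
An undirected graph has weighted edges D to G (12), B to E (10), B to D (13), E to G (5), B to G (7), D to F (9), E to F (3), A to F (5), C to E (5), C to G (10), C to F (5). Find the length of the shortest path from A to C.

Some routes from A to C:
A - F - D - G - E - C: 5 + 9 + 12 + 5 + 5 = 36
A - F - C: 5 + 5 = 10
A - F - E - G - C: 5 + 3 + 5 + 10 = 23
A - F - E - B - G - C: 5 + 3 + 10 + 7 + 10 = 35
A - F - E - C: 5 + 3 + 5 = 13
A - F - D - G - C: 5 + 9 + 12 + 10 = 36
Shortest: 10.

10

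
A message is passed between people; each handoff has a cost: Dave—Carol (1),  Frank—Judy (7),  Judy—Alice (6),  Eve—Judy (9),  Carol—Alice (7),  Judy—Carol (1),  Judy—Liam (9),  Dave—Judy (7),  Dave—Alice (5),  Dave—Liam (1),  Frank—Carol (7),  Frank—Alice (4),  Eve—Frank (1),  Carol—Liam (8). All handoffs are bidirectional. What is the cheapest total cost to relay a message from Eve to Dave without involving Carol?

Comparing a few candidate routes:
Eve→Frank→Alice→Dave: 1 + 4 + 5 = 10
Eve→Frank→Judy→Dave: 1 + 7 + 7 = 15
Eve→Judy→Dave: 9 + 7 = 16
The minimum is 10.

10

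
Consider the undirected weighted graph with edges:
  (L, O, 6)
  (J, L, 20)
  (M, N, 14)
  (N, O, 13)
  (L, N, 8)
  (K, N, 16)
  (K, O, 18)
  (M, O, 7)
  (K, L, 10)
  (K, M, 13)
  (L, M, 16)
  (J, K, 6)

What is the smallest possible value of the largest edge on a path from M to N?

A few of the M→N routes:
M - O - L - N: max(7, 6, 8) = 8
M - O - N: max(7, 13) = 13
M - K - L - N: max(13, 10, 8) = 13
The minimum achievable maximum is 8.

8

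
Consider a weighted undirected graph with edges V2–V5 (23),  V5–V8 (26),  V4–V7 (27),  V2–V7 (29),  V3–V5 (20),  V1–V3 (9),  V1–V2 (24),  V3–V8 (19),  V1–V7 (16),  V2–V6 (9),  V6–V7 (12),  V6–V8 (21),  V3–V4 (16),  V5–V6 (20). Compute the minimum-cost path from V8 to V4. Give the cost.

Checking several routes:
V8-V5-V3-V4: 26 + 20 + 16 = 62
V8-V6-V7-V4: 21 + 12 + 27 = 60
V8-V3-V1-V7-V4: 19 + 9 + 16 + 27 = 71
V8-V3-V4: 19 + 16 = 35
Best route has total 35.

35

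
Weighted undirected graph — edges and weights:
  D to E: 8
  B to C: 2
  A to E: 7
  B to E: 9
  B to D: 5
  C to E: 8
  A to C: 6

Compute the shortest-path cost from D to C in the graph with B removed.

16

Candidate routes:
D -> E -> A -> C: 8 + 7 + 6 = 21
D -> E -> C: 8 + 8 = 16
Best route has total 16.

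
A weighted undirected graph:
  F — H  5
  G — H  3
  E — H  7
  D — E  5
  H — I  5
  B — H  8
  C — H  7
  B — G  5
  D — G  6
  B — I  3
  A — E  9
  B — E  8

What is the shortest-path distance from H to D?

9

Comparing a few candidate routes:
H - I - B - E - D: 5 + 3 + 8 + 5 = 21
H - E - D: 7 + 5 = 12
H - G - B - E - D: 3 + 5 + 8 + 5 = 21
H - G - D: 3 + 6 = 9
H - I - B - G - D: 5 + 3 + 5 + 6 = 19
H - B - G - D: 8 + 5 + 6 = 19
Shortest: 9.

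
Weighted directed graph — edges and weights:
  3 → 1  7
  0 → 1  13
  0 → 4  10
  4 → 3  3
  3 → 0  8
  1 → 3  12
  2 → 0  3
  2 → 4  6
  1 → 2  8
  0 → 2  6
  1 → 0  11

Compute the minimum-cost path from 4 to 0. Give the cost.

Paths from 4 to 0:
4→3→1→0: 3 + 7 + 11 = 21
4→3→1→2→0: 3 + 7 + 8 + 3 = 21
4→3→0: 3 + 8 = 11
Best route has total 11.

11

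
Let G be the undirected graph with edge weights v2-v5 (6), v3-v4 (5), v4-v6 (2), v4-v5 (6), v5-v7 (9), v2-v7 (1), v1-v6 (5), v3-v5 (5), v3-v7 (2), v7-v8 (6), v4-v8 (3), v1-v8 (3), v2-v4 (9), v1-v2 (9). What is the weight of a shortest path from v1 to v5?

Checking several routes:
v1 → v8 → v7 → v3 → v5: 3 + 6 + 2 + 5 = 16
v1 → v8 → v4 → v5: 3 + 3 + 6 = 12
v1 → v6 → v4 → v5: 5 + 2 + 6 = 13
v1 → v8 → v7 → v2 → v5: 3 + 6 + 1 + 6 = 16
v1 → v2 → v5: 9 + 6 = 15
v1 → v8 → v4 → v3 → v5: 3 + 3 + 5 + 5 = 16
Best route has total 12.

12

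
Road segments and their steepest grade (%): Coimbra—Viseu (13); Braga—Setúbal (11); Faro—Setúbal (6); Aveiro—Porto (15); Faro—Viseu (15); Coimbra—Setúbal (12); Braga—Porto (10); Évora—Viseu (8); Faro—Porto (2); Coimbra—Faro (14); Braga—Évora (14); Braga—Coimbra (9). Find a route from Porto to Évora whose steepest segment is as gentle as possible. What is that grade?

Checking several routes:
Porto -> Braga -> Setúbal -> Coimbra -> Viseu -> Évora: max(10, 11, 12, 13, 8) = 13
Porto -> Faro -> Setúbal -> Braga -> Coimbra -> Viseu -> Évora: max(2, 6, 11, 9, 13, 8) = 13
Porto -> Braga -> Coimbra -> Viseu -> Évora: max(10, 9, 13, 8) = 13
Smallest bottleneck: 13%.

13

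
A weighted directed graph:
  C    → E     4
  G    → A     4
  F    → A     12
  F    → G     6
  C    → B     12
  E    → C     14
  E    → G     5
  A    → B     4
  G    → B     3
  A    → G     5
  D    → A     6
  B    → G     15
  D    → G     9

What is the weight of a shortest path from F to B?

A few of the F→B routes:
F -> A -> B: 12 + 4 = 16
F -> G -> B: 6 + 3 = 9
F -> G -> A -> B: 6 + 4 + 4 = 14
Shortest: 9.

9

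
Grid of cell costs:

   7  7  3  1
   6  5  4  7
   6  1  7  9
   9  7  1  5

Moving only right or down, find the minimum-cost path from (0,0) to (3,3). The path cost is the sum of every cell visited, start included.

Best path: (0,0)→(1,0)→(1,1)→(2,1)→(2,2)→(3,2)→(3,3)
Cost: 7 + 6 + 5 + 1 + 7 + 1 + 5 = 32

32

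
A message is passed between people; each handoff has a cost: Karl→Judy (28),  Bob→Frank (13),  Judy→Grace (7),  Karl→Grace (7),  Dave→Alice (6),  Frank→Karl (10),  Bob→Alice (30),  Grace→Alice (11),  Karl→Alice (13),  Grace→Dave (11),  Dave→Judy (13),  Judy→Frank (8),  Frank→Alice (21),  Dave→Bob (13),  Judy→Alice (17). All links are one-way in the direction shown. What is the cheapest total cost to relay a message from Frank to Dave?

Paths from Frank to Dave:
Frank → Karl → Judy → Grace → Dave: 10 + 28 + 7 + 11 = 56
Frank → Karl → Grace → Dave: 10 + 7 + 11 = 28
The minimum is 28.

28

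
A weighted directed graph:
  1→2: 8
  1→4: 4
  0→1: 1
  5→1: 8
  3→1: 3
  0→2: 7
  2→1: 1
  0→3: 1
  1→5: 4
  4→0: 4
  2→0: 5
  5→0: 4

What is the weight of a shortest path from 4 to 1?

5

Paths from 4 to 1:
4 -> 0 -> 1: 4 + 1 = 5
4 -> 0 -> 3 -> 1: 4 + 1 + 3 = 8
4 -> 0 -> 2 -> 1: 4 + 7 + 1 = 12
The minimum is 5.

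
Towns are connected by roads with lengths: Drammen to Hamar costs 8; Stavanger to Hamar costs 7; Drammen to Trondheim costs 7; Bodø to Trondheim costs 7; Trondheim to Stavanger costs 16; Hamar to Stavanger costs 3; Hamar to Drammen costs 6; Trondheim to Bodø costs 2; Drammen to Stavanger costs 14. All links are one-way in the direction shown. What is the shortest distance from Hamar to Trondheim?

Candidate routes:
Hamar -> Drammen -> Trondheim: 6 + 7 = 13
Best route has total 13.

13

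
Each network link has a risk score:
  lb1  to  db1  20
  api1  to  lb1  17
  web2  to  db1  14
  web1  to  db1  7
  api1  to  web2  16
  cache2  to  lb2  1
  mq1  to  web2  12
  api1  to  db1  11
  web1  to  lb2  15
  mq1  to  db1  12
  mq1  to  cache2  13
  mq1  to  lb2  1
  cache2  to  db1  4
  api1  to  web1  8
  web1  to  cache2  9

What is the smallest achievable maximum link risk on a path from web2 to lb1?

Some routes from web2 to lb1:
web2 → db1 → api1 → lb1: max(14, 11, 17) = 17
web2 → db1 → cache2 → web1 → api1 → lb1: max(14, 4, 9, 8, 17) = 17
web2 → api1 → lb1: max(16, 17) = 17
web2 → db1 → cache2 → lb2 → web1 → api1 → lb1: max(14, 4, 1, 15, 8, 17) = 17
Smallest bottleneck: 17.

17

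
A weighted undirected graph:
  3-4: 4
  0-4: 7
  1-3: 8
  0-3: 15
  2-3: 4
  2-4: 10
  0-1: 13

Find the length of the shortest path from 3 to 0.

11

Routes from 3 to 0:
3-1-0: 8 + 13 = 21
3-2-4-0: 4 + 10 + 7 = 21
3-4-0: 4 + 7 = 11
3-0: 15
Best route has total 11.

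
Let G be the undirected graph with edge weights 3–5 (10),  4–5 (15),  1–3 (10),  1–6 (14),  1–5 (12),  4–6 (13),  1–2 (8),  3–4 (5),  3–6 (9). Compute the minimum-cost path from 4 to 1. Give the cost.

15

Comparing a few candidate routes:
4 -> 3 -> 1: 5 + 10 = 15
4 -> 3 -> 5 -> 1: 5 + 10 + 12 = 27
4 -> 6 -> 1: 13 + 14 = 27
The minimum is 15.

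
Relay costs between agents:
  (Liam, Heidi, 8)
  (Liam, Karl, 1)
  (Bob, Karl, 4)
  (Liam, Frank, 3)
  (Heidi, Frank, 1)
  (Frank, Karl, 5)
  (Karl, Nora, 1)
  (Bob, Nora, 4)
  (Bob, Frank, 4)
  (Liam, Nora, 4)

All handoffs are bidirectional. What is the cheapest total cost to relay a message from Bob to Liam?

5

Checking several routes:
Bob → Nora → Karl → Liam: 4 + 1 + 1 = 6
Bob → Karl → Nora → Liam: 4 + 1 + 4 = 9
Bob → Karl → Liam: 4 + 1 = 5
Bob → Nora → Liam: 4 + 4 = 8
Bob → Frank → Liam: 4 + 3 = 7
Best route has total 5.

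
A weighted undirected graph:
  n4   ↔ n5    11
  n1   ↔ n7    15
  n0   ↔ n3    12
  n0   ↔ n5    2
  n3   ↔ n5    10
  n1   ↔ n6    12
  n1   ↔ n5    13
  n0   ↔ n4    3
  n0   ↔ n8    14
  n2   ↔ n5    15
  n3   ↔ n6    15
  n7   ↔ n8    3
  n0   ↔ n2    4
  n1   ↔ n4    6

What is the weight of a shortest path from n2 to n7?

21

Checking several routes:
n2-n0-n8-n7: 4 + 14 + 3 = 21
n2-n0-n5-n1-n7: 4 + 2 + 13 + 15 = 34
n2-n0-n4-n1-n7: 4 + 3 + 6 + 15 = 28
Shortest: 21.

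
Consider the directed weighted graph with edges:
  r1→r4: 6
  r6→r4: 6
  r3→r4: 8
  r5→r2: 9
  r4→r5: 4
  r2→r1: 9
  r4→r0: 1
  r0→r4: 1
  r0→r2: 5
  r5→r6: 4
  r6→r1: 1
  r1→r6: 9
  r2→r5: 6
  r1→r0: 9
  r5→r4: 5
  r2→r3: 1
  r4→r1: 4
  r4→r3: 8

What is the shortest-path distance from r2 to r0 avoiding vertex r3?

Checking several routes:
r2 → r5 → r6 → r4 → r0: 6 + 4 + 6 + 1 = 17
r2 → r1 → r0: 9 + 9 = 18
r2 → r1 → r4 → r0: 9 + 6 + 1 = 16
r2 → r5 → r4 → r0: 6 + 5 + 1 = 12
The minimum is 12.

12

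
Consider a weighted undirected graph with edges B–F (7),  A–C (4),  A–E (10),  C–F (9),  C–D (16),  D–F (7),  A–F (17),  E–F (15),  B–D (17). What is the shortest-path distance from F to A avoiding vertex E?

Paths from F to A avoiding E:
F-A: 17
F-C-A: 9 + 4 = 13
F-B-D-C-A: 7 + 17 + 16 + 4 = 44
F-D-C-A: 7 + 16 + 4 = 27
The minimum is 13.

13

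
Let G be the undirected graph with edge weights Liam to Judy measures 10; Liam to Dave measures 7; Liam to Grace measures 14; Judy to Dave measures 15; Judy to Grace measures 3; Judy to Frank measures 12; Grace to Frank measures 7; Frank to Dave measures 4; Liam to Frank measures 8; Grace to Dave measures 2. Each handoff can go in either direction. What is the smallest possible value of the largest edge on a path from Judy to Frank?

4

A few of the Judy→Frank routes:
Judy→Grace→Frank: max(3, 7) = 7
Judy→Grace→Dave→Liam→Frank: max(3, 2, 7, 8) = 8
Judy→Grace→Dave→Frank: max(3, 2, 4) = 4
Judy→Liam→Dave→Frank: max(10, 7, 4) = 10
Judy→Liam→Frank: max(10, 8) = 10
The minimum achievable maximum is 4.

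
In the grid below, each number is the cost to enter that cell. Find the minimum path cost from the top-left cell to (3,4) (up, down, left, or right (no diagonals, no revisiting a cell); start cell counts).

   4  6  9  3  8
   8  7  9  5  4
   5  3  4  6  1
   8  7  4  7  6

Path [0,0] -> [0,1] -> [1,1] -> [2,1] -> [2,2] -> [2,3] -> [2,4] -> [3,4]: 4 + 6 + 7 + 3 + 4 + 6 + 1 + 6 = 37.

37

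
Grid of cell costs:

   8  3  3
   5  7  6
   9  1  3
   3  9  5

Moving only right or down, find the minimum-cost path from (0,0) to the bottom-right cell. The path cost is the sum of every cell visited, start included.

Cheapest: (0,0) → (0,1) → (1,1) → (2,1) → (2,2) → (3,2)
  8 + 3 + 7 + 1 + 3 + 5 = 27

27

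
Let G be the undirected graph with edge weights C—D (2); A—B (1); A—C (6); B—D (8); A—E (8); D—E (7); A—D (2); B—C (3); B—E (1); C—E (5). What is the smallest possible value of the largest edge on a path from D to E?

2

A few of the D→E routes:
D → C → E: max(2, 5) = 5
D → C → B → E: max(2, 3, 1) = 3
D → A → B → E: max(2, 1, 1) = 2
Best route has worst link 2.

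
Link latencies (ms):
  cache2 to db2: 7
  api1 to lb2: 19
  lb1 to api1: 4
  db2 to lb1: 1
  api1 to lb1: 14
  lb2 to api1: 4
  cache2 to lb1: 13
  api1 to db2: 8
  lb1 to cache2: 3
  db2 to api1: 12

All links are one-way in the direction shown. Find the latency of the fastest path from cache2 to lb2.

31

Routes from cache2 to lb2:
cache2-lb1-api1-lb2: 13 + 4 + 19 = 36
cache2-db2-lb1-api1-lb2: 7 + 1 + 4 + 19 = 31
cache2-db2-api1-lb2: 7 + 12 + 19 = 38
Shortest: 31 ms.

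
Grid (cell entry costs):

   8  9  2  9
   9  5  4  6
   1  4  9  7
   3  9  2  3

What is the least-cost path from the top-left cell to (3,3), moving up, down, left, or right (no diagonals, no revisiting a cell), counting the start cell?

Take (0,0) -> (1,0) -> (2,0) -> (3,0) -> (3,1) -> (3,2) -> (3,3) for a total of 8 + 9 + 1 + 3 + 9 + 2 + 3 = 35.

35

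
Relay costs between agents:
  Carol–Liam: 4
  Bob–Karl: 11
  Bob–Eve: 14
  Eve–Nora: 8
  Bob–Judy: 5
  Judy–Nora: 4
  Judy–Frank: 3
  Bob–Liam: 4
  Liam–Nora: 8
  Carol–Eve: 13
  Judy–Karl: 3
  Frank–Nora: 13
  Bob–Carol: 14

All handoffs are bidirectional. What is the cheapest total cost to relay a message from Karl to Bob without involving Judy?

Routes from Karl to Bob avoiding Judy:
Karl -> Bob: 11
The minimum is 11.

11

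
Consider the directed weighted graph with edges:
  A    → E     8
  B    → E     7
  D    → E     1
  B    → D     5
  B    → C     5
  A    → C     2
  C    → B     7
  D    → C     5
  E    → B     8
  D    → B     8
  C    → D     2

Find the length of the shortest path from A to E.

5

Routes from A to E:
A → C → D → B → E: 2 + 2 + 8 + 7 = 19
A → E: 8
A → C → B → E: 2 + 7 + 7 = 16
A → C → D → E: 2 + 2 + 1 = 5
A → C → B → D → E: 2 + 7 + 5 + 1 = 15
Shortest: 5.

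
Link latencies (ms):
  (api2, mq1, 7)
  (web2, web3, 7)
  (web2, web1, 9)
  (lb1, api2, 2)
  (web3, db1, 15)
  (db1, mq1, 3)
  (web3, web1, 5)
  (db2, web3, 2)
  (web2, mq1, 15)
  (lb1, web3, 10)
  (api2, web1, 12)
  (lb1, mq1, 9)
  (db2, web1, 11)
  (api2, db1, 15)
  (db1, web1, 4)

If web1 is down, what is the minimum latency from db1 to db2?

17

Comparing a few candidate routes:
db1 -> api2 -> lb1 -> web3 -> db2: 15 + 2 + 10 + 2 = 29
db1 -> mq1 -> api2 -> lb1 -> web3 -> db2: 3 + 7 + 2 + 10 + 2 = 24
db1 -> mq1 -> web2 -> web3 -> db2: 3 + 15 + 7 + 2 = 27
db1 -> mq1 -> lb1 -> web3 -> db2: 3 + 9 + 10 + 2 = 24
db1 -> web3 -> db2: 15 + 2 = 17
db1 -> api2 -> mq1 -> lb1 -> web3 -> db2: 15 + 7 + 9 + 10 + 2 = 43
Best route has total 17 ms.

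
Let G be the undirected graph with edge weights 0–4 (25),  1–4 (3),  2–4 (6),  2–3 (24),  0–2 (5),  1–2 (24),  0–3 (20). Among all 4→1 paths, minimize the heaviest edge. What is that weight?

Routes from 4 to 1:
4 - 0 - 3 - 2 - 1: max(25, 20, 24, 24) = 25
4 - 0 - 2 - 1: max(25, 5, 24) = 25
4 - 2 - 1: max(6, 24) = 24
4 - 1: max(3) = 3
Smallest bottleneck: 3.

3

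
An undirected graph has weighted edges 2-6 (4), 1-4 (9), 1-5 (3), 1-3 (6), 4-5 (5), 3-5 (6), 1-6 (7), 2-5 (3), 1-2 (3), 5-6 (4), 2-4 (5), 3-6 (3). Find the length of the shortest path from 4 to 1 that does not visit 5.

8

Routes from 4 to 1 avoiding 5:
4 - 2 - 6 - 3 - 1: 5 + 4 + 3 + 6 = 18
4 - 2 - 1: 5 + 3 = 8
4 - 1: 9
4 - 2 - 6 - 1: 5 + 4 + 7 = 16
The minimum is 8.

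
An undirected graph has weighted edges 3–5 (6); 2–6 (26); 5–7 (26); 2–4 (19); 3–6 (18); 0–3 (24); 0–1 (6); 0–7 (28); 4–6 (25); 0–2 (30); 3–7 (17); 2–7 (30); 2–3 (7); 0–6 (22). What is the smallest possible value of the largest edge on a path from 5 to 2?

7

A few of the 5→2 routes:
5 - 3 - 6 - 4 - 2: max(6, 18, 25, 19) = 25
5 - 3 - 2: max(6, 7) = 7
5 - 3 - 0 - 6 - 4 - 2: max(6, 24, 22, 25, 19) = 25
Smallest bottleneck: 7.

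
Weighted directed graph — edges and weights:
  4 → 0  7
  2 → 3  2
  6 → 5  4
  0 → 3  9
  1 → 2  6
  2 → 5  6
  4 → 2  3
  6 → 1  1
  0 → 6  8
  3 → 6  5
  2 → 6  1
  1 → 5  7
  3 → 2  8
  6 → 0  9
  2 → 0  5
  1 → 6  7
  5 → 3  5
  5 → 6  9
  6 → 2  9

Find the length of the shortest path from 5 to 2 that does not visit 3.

Candidate routes:
5 - 6 - 2: 9 + 9 = 18
5 - 6 - 1 - 2: 9 + 1 + 6 = 16
Best route has total 16.

16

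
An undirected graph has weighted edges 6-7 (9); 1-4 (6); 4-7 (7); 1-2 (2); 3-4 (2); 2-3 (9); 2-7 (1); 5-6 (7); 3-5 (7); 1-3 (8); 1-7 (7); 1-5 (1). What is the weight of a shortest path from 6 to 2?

Comparing a few candidate routes:
6 -> 5 -> 1 -> 2: 7 + 1 + 2 = 10
6 -> 7 -> 1 -> 2: 9 + 7 + 2 = 18
6 -> 5 -> 1 -> 7 -> 2: 7 + 1 + 7 + 1 = 16
6 -> 7 -> 2: 9 + 1 = 10
Shortest: 10.

10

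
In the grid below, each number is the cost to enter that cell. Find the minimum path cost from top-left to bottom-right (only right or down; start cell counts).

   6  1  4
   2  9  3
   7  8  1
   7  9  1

16

Take [0,0] → [0,1] → [0,2] → [1,2] → [2,2] → [3,2] for a total of 6 + 1 + 4 + 3 + 1 + 1 = 16.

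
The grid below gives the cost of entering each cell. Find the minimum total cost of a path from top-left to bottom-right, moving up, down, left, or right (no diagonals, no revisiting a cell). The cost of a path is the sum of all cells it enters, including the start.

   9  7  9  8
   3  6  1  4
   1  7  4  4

27

Cheapest: r0c0 → r1c0 → r1c1 → r1c2 → r1c3 → r2c3
  9 + 3 + 6 + 1 + 4 + 4 = 27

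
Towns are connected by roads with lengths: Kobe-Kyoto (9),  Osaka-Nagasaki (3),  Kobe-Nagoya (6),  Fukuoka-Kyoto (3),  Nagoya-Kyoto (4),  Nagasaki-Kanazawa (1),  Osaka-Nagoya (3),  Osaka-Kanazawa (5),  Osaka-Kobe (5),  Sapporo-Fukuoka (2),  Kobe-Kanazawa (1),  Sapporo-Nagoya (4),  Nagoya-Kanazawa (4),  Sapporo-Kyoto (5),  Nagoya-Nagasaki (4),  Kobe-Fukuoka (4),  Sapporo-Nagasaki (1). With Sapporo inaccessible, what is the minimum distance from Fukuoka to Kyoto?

3

Comparing a few candidate routes:
Fukuoka-Kobe-Nagoya-Kyoto: 4 + 6 + 4 = 14
Fukuoka-Kyoto: 3
Fukuoka-Kobe-Kanazawa-Nagasaki-Nagoya-Kyoto: 4 + 1 + 1 + 4 + 4 = 14
Fukuoka-Kobe-Kyoto: 4 + 9 = 13
Fukuoka-Kobe-Kanazawa-Nagoya-Kyoto: 4 + 1 + 4 + 4 = 13
Best route has total 3.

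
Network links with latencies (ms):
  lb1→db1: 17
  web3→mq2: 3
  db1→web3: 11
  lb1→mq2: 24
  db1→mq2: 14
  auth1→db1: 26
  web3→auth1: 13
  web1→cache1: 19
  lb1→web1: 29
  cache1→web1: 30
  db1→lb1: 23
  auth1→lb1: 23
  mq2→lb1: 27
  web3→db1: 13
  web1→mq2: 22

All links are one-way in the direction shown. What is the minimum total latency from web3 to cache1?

78

Comparing a few candidate routes:
web3 → auth1 → lb1 → web1 → cache1: 13 + 23 + 29 + 19 = 84
web3 → db1 → mq2 → lb1 → web1 → cache1: 13 + 14 + 27 + 29 + 19 = 102
web3 → mq2 → lb1 → web1 → cache1: 3 + 27 + 29 + 19 = 78
web3 → db1 → lb1 → web1 → cache1: 13 + 23 + 29 + 19 = 84
Shortest: 78 ms.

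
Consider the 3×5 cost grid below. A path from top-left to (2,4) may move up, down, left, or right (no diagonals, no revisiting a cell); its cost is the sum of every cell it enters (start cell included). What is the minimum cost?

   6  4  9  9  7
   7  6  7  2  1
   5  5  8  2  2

Take r0c0→r0c1→r1c1→r1c2→r1c3→r1c4→r2c4 for a total of 6 + 4 + 6 + 7 + 2 + 1 + 2 = 28.

28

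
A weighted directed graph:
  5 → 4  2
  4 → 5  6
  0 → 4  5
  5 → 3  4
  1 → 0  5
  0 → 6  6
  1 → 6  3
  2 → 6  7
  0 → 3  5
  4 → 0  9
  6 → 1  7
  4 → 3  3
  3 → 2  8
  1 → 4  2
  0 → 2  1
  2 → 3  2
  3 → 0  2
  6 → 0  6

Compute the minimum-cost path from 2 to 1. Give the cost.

14

Routes from 2 to 1:
2 -> 6 -> 1: 7 + 7 = 14
2 -> 3 -> 0 -> 6 -> 1: 2 + 2 + 6 + 7 = 17
Shortest: 14.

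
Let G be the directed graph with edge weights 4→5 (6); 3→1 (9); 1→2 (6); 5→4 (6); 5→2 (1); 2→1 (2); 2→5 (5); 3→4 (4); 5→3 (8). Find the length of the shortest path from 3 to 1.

Candidate routes:
3 -> 1: 9
3 -> 4 -> 5 -> 2 -> 1: 4 + 6 + 1 + 2 = 13
Best route has total 9.

9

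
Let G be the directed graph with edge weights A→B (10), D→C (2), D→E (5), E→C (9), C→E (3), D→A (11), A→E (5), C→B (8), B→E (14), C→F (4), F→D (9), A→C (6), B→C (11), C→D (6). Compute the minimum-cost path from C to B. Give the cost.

Candidate routes:
C → F → D → A → B: 4 + 9 + 11 + 10 = 34
C → B: 8
C → D → A → B: 6 + 11 + 10 = 27
The minimum is 8.

8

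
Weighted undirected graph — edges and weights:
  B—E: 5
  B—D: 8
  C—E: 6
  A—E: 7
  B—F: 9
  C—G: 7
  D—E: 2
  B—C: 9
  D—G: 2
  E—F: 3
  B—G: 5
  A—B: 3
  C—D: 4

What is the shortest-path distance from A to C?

12

Some routes from A to C:
A - E - D - C: 7 + 2 + 4 = 13
A - B - E - C: 3 + 5 + 6 = 14
A - B - C: 3 + 9 = 12
A - E - C: 7 + 6 = 13
The minimum is 12.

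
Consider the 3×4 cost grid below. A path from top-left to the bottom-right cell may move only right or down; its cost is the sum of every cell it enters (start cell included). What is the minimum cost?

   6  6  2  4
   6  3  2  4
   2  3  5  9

Path (0,0) (0,1) (0,2) (1,2) (1,3) (2,3): 6 + 6 + 2 + 2 + 4 + 9 = 29.
(Top row then right column would cost 31.)

29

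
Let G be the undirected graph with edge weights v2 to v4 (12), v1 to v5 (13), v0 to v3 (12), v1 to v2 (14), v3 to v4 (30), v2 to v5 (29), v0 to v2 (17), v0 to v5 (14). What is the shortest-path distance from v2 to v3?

Paths from v2 to v3:
v2→v1→v5→v0→v3: 14 + 13 + 14 + 12 = 53
v2→v4→v3: 12 + 30 = 42
v2→v5→v0→v3: 29 + 14 + 12 = 55
v2→v0→v3: 17 + 12 = 29
The minimum is 29.

29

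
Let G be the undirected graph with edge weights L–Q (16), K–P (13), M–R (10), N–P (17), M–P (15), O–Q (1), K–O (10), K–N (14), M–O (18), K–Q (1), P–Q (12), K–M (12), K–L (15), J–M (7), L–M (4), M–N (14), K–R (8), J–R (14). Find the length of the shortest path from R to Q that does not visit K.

Some routes from R to Q avoiding K:
R-M-L-Q: 10 + 4 + 16 = 30
R-M-P-Q: 10 + 15 + 12 = 37
R-M-O-Q: 10 + 18 + 1 = 29
Shortest: 29.

29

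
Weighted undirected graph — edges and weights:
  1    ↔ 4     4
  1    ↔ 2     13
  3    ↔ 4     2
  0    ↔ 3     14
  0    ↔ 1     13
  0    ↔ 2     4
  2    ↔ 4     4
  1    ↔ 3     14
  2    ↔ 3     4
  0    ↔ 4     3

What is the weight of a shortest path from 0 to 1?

A few of the 0→1 routes:
0 -> 1: 13
0 -> 2 -> 3 -> 4 -> 1: 4 + 4 + 2 + 4 = 14
0 -> 2 -> 4 -> 1: 4 + 4 + 4 = 12
0 -> 4 -> 1: 3 + 4 = 7
Best route has total 7.

7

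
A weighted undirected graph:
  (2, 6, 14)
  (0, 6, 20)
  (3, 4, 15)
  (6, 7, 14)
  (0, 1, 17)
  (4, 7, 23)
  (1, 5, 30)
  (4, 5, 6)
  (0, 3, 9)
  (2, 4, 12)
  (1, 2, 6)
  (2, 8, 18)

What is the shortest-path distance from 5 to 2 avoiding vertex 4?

36

Candidate routes:
5-1-2: 30 + 6 = 36
5-1-0-6-2: 30 + 17 + 20 + 14 = 81
Shortest: 36.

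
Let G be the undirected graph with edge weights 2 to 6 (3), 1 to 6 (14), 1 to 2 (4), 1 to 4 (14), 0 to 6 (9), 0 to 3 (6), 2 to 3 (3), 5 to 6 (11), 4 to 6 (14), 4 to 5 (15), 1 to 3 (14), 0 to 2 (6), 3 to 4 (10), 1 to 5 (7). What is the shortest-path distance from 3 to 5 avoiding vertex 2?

A few of the 3→5 routes:
3 -> 0 -> 6 -> 5: 6 + 9 + 11 = 26
3 -> 1 -> 5: 14 + 7 = 21
3 -> 4 -> 5: 10 + 15 = 25
Shortest: 21.

21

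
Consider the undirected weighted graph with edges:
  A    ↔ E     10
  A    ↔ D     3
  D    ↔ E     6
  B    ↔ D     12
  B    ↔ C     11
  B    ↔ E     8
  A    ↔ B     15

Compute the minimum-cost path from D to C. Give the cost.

A few of the D→C routes:
D→B→C: 12 + 11 = 23
D→A→E→B→C: 3 + 10 + 8 + 11 = 32
D→A→B→C: 3 + 15 + 11 = 29
D→E→B→C: 6 + 8 + 11 = 25
The minimum is 23.

23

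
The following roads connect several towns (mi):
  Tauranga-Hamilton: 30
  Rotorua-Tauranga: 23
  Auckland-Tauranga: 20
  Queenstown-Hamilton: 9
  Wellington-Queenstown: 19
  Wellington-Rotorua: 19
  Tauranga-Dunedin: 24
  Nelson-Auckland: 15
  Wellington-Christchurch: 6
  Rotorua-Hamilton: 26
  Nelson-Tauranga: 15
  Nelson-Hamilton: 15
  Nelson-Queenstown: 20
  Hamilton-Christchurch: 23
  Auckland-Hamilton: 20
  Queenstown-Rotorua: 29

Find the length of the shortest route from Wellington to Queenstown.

19

Some routes from Wellington to Queenstown:
Wellington-Christchurch-Hamilton-Nelson-Queenstown: 6 + 23 + 15 + 20 = 64
Wellington-Rotorua-Hamilton-Queenstown: 19 + 26 + 9 = 54
Wellington-Rotorua-Queenstown: 19 + 29 = 48
Wellington-Christchurch-Hamilton-Queenstown: 6 + 23 + 9 = 38
Wellington-Queenstown: 19
Wellington-Rotorua-Tauranga-Nelson-Queenstown: 19 + 23 + 15 + 20 = 77
The minimum is 19 mi.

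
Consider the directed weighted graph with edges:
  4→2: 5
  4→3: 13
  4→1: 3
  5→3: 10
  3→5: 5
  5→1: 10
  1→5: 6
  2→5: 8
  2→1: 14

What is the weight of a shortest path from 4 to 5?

Paths from 4 to 5:
4 -> 3 -> 5: 13 + 5 = 18
4 -> 2 -> 1 -> 5: 5 + 14 + 6 = 25
4 -> 2 -> 5: 5 + 8 = 13
4 -> 1 -> 5: 3 + 6 = 9
Shortest: 9.

9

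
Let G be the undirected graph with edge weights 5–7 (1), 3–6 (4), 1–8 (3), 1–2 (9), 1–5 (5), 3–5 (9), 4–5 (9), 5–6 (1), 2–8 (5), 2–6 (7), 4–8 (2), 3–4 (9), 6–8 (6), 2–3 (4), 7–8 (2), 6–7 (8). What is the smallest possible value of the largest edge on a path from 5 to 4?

2

Checking several routes:
5 - 6 - 7 - 8 - 4: max(1, 8, 2, 2) = 8
5 - 6 - 3 - 2 - 8 - 4: max(1, 4, 4, 5, 2) = 5
5 - 1 - 8 - 4: max(5, 3, 2) = 5
5 - 7 - 8 - 4: max(1, 2, 2) = 2
5 - 6 - 2 - 8 - 4: max(1, 7, 5, 2) = 7
5 - 6 - 8 - 4: max(1, 6, 2) = 6
The minimum achievable maximum is 2.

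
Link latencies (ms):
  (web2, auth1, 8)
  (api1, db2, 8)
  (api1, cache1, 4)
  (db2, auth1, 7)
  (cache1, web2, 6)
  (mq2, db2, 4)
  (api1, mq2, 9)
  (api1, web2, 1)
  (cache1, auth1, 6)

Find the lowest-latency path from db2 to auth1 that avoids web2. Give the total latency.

Paths from db2 to auth1 avoiding web2:
db2 - auth1: 7
db2 - api1 - cache1 - auth1: 8 + 4 + 6 = 18
db2 - mq2 - api1 - cache1 - auth1: 4 + 9 + 4 + 6 = 23
Shortest: 7 ms.

7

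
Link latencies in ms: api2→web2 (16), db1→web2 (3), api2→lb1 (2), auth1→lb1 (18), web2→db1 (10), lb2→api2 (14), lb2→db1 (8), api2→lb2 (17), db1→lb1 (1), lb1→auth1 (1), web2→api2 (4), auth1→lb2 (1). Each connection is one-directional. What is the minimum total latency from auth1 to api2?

Routes from auth1 to api2:
auth1-lb2-db1-web2-api2: 1 + 8 + 3 + 4 = 16
auth1-lb2-api2: 1 + 14 = 15
The minimum is 15 ms.

15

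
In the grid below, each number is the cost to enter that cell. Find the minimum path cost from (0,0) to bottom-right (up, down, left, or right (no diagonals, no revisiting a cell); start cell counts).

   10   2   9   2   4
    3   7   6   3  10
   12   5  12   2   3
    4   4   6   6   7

38

Cheapest: r0c0 → r0c1 → r0c2 → r0c3 → r1c3 → r2c3 → r2c4 → r3c4
  10 + 2 + 9 + 2 + 3 + 2 + 3 + 7 = 38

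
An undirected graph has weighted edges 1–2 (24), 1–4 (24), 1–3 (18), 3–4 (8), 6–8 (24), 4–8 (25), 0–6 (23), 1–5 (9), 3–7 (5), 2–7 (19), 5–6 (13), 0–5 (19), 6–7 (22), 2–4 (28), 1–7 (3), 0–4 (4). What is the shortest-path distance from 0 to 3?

Comparing a few candidate routes:
0→5→1→3: 19 + 9 + 18 = 46
0→4→1→7→3: 4 + 24 + 3 + 5 = 36
0→4→3: 4 + 8 = 12
0→4→1→3: 4 + 24 + 18 = 46
0→5→1→7→3: 19 + 9 + 3 + 5 = 36
Shortest: 12.

12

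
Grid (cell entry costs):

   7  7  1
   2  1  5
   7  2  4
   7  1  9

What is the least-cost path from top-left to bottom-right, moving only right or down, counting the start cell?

Best path: [0,0]→[1,0]→[1,1]→[2,1]→[3,1]→[3,2]
Cost: 7 + 2 + 1 + 2 + 1 + 9 = 22
For comparison, the top-then-right route costs 33.

22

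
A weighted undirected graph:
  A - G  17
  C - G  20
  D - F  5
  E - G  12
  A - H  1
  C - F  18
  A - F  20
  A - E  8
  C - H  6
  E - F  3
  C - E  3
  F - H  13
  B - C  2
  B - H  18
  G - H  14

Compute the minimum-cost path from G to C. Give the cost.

Comparing a few candidate routes:
G - H - C: 14 + 6 = 20
G - C: 20
G - E - C: 12 + 3 = 15
G - A - H - C: 17 + 1 + 6 = 24
The minimum is 15.

15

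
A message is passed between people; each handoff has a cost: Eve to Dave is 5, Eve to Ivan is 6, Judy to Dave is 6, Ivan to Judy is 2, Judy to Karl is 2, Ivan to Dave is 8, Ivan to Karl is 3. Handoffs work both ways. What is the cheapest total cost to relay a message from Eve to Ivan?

6

Routes from Eve to Ivan:
Eve → Dave → Judy → Karl → Ivan: 5 + 6 + 2 + 3 = 16
Eve → Dave → Judy → Ivan: 5 + 6 + 2 = 13
Eve → Ivan: 6
Eve → Dave → Ivan: 5 + 8 = 13
The minimum is 6.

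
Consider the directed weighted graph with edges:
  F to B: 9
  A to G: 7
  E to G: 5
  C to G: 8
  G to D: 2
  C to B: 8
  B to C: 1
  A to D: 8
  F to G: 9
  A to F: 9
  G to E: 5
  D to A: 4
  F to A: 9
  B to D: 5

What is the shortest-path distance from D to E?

16

Candidate routes:
D -> A -> F -> B -> C -> G -> E: 4 + 9 + 9 + 1 + 8 + 5 = 36
D -> A -> F -> G -> E: 4 + 9 + 9 + 5 = 27
D -> A -> G -> E: 4 + 7 + 5 = 16
The minimum is 16.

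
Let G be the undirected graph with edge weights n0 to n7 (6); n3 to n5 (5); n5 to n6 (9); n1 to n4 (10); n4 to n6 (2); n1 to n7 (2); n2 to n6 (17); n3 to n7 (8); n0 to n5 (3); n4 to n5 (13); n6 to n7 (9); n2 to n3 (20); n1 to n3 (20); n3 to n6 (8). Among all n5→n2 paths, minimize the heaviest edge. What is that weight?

A few of the n5→n2 routes:
n5 - n3 - n7 - n6 - n2: max(5, 8, 9, 17) = 17
n5 - n0 - n7 - n6 - n2: max(3, 6, 9, 17) = 17
n5 - n3 - n7 - n1 - n4 - n6 - n2: max(5, 8, 2, 10, 2, 17) = 17
n5 - n3 - n6 - n2: max(5, 8, 17) = 17
Smallest bottleneck: 17.

17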